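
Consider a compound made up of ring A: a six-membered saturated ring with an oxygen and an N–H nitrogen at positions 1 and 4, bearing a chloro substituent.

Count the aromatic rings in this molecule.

0

Ring A has only sp³ atoms, so it is not fully conjugated — not aromatic (morpholine).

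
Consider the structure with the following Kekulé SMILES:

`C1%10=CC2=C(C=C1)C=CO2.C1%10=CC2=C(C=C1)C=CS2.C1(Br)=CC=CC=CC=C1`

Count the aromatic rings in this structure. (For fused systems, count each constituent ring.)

The SMILES encodes a six-membered carbon ring with three alternating C=C double bonds, fused to a five-membered ring containing one oxygen and two C=C double bonds; a six-membered carbon ring with three alternating C=C double bonds, fused to a five-membered ring containing one sulfur and two C=C double bonds; an eight-membered carbon ring with four alternating C=C double bonds.
The fused 6/5-membered bicyclic (with one oxygen) is a single π system with 9 sp² atoms and 10 π electrons from ring double bonds plus a heteroatom lone pair. 10 = 4(2)+2, so the system is aromatic and both rings count as aromatic (benzofuran).
The fused 6/5-membered bicyclic (with one sulfur) is a single π system with 9 sp² atoms and 10 π electrons from ring double bonds plus a heteroatom lone pair. 10 = 4(2)+2, so the system is aromatic and both rings count as aromatic (benzothiophene).
The 8-membered ring has only sp² ring atoms; a planar conformation would have a fully conjugated π system of 8 electrons. But 8 = 4(2), which is 4n not 4n+2, so it is not aromatic (cyclooctatetraene) — cyclooctatetraene distorts into a non-planar tub to avoid antiaromaticity.
4 of the 5 rings are aromatic. Total: 4.

4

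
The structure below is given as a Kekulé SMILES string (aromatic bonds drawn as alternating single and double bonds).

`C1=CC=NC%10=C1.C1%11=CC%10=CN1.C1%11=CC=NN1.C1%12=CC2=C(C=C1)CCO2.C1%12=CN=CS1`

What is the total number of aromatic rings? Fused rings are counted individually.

5

The SMILES encodes a six-membered ring of five carbons and one nitrogen with three alternating double bonds; a five-membered ring of four carbons and one nitrogen bearing a hydrogen, with two C=C double bonds; a five-membered ring with two adjacent nitrogens (one bearing H, one in a double bond) and two double bonds; a six-membered carbon ring with three alternating C=C double bonds, fused to a five-membered ring containing one oxygen and two sp³ carbons; a five-membered ring with a sulfur at position 1 and a nitrogen at position 3 (in a C=N bond), with two double bonds.
The 6-membered ring with one nitrogen is planar and fully conjugated; 3 ring double bonds give 6 π electrons. Since 6 = 4n+2 (n=1), it is aromatic (pyridine).
The 5-membered ring with one N–H has a continuous p-orbital overlap around the ring; 2 ring double bonds (4 π electrons) plus a heteroatom lone pair (2) give 6 π electrons. 6 = 4(1)+2, so it is aromatic (pyrrole).
The 5-membered ring with two adjacent nitrogens (one N–H, one =N–) has a continuous p-orbital overlap around the ring; 2 ring double bonds (4 π electrons) plus a heteroatom lone pair (2) give 6 π electrons. That satisfies 4n+2 with n=1, so it is aromatic (pyrazole).
The 6-membered ring is planar and fully conjugated; 3 ring double bonds give 6 π electrons. Since 6 = 4n+2 (n=1), it is aromatic (benzene ring).
The 5-membered ring with one oxygen has two sp³ carbons, so it is not fully conjugated — not aromatic (oxolane ring).
The 5-membered ring with one sulfur and one =N– is fully conjugated (every ring atom contributes a p orbital); 2 ring double bonds (4 π electrons) plus a heteroatom lone pair (2) give 6 π electrons. That satisfies 4n+2 with n=1, so it is aromatic (thiazole).
5 of the 6 rings are aromatic. Total: 5.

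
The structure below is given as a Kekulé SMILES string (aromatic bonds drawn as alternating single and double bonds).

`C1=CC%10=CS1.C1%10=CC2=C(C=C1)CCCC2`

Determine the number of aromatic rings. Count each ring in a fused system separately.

The SMILES encodes a five-membered ring of four carbons and one sulfur, with two C=C double bonds; a six-membered carbon ring with three alternating C=C double bonds, fused to a saturated six-membered carbon ring.
The 5-membered ring with one sulfur is fully conjugated (every ring atom contributes a p orbital); 2 ring double bonds (4 π electrons) plus a heteroatom lone pair (2) give 6 π electrons. That satisfies 4n+2 with n=1, so it is aromatic (thiophene).
The 6-membered ring is planar and fully conjugated; 3 ring double bonds give 6 π electrons. That satisfies 4n+2 with n=1, so it is aromatic (benzene ring).
The second 6-membered ring has four sp³ carbons, so it is not fully conjugated — not aromatic (cyclohexane ring).
2 of the 3 rings are aromatic. Total: 2.

2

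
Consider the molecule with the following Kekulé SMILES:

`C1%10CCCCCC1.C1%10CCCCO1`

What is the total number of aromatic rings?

0

The SMILES encodes a seven-membered saturated carbon ring; a six-membered saturated ring of five carbons and one oxygen.
The 7-membered ring has only sp³ atoms, so it is not fully conjugated — not aromatic (cycloheptane).
The 6-membered ring with one oxygen has only sp³ atoms, so it is not fully conjugated — not aromatic (tetrahydropyran).
None of the rings are aromatic. Total: 0.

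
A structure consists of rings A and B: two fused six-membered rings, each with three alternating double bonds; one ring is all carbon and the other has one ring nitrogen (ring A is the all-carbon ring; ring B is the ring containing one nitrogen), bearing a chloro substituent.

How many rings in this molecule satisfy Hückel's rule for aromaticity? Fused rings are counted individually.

Rings A and B form a fused bicyclic system (with one nitrogen) with 10 sp² atoms and 10 π electrons from ring double bonds. 10 = 4(2)+2, so the system is aromatic and both rings count as aromatic (quinoline).
Aromatic: A, B. Total: 2.

2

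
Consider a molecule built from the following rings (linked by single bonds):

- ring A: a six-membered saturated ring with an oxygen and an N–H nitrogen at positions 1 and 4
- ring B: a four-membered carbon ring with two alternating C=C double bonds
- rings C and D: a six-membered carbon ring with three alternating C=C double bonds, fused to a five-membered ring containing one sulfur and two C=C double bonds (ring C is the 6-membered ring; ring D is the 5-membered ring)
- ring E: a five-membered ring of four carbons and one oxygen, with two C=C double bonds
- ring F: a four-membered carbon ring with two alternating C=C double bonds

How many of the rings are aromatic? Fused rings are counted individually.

3

Ring A has only sp³ atoms, so it is not fully conjugated — not aromatic (morpholine).
Ring B has only sp² ring atoms; a planar conformation would have a fully conjugated π system of 4 electrons. But 4 = 4(1), which is 4n not 4n+2, so ring B is not aromatic (cyclobutadiene) — cyclobutadiene is antiaromatic and distorts to a rectangle.
Rings C and D form a fused bicyclic system (with one sulfur) with 9 sp² atoms and 10 π electrons from ring double bonds plus a heteroatom lone pair. 10 = 4(2)+2, so the system is aromatic and both rings count as aromatic (benzothiophene).
Ring E has a continuous p-orbital overlap around the ring; 2 ring double bonds (4 π electrons) plus a heteroatom lone pair (2) give 6 π electrons. Since 6 = 4n+2 (n=1), ring E is aromatic (furan).
Ring F has only sp² ring atoms; a planar conformation would have a fully conjugated π system of 4 electrons. But 4 = 4(1), which is 4n not 4n+2, so ring F is not aromatic (cyclobutadiene) — cyclobutadiene is antiaromatic and distorts to a rectangle.
Aromatic: C, D, E. Total: 3.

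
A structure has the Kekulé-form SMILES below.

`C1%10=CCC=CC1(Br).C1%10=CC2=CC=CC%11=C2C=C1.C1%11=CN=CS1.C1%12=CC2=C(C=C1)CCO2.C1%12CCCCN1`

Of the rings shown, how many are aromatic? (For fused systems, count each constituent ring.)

The SMILES encodes a six-membered carbon ring with two isolated C=C double bonds and two sp³ carbons; two fused six-membered carbon rings, each with three alternating C=C double bonds; a five-membered ring with a sulfur at position 1 and a nitrogen at position 3 (in a C=N bond), with two double bonds; a six-membered carbon ring with three alternating C=C double bonds, fused to a five-membered ring containing one oxygen and two sp³ carbons; a six-membered saturated ring of five carbons and one N–H nitrogen.
The 6-membered ring has two sp³ carbons, so it is not fully conjugated — not aromatic (1,4-cyclohexadiene).
The fused 6/6-membered bicyclic is a single π system with 10 sp² atoms and 10 π electrons from ring double bonds. 10 = 4(2)+2, so the system is aromatic and both rings count as aromatic (naphthalene).
The 5-membered ring with one sulfur and one =N– is fully conjugated (every ring atom contributes a p orbital); 2 ring double bonds (4 π electrons) plus a heteroatom lone pair (2) give 6 π electrons. That satisfies 4n+2 with n=1, so it is aromatic (thiazole).
The second 6-membered ring has a continuous p-orbital overlap around the ring; 3 ring double bonds give 6 π electrons. Since 6 = 4n+2 (n=1), it is aromatic (benzene ring).
The 5-membered ring with one oxygen has two sp³ carbons, so it is not fully conjugated — not aromatic (oxolane ring).
The 6-membered ring with one N–H has only sp³ atoms, so it is not fully conjugated — not aromatic (piperidine).
4 of the 7 rings are aromatic. Total: 4.

4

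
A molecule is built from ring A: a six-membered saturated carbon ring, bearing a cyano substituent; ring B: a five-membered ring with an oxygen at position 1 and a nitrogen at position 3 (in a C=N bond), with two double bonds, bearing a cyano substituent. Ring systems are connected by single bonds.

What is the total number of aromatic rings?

Ring A has only sp³ atoms, so it is not fully conjugated — not aromatic (cyclohexane).
Ring B has a continuous p-orbital overlap around the ring; 2 ring double bonds (4 π electrons) plus a heteroatom lone pair (2) give 6 π electrons. 6 = 4(1)+2, so ring B is aromatic (oxazole).
Aromatic: B. Total: 1.

1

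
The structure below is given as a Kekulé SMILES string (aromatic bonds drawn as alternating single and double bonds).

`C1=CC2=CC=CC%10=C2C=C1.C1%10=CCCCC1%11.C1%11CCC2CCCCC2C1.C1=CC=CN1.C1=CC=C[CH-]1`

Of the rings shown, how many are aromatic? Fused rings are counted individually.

4

The SMILES encodes two fused six-membered carbon rings, each with three alternating C=C double bonds; a six-membered carbon ring with one C=C double bond; two fused six-membered saturated carbon rings; a five-membered ring of four carbons and one nitrogen bearing a hydrogen, with two C=C double bonds; a five-membered all-carbon ring bearing a negative charge on one carbon, with two C=C double bonds.
The fused 6/6-membered bicyclic is a single π system with 10 sp² atoms and 10 π electrons from ring double bonds. 10 = 4(2)+2, so the system is aromatic and both rings count as aromatic (naphthalene).
The 6-membered ring has four sp³ carbons, so it is not fully conjugated — not aromatic (cyclohexene).
The second 6-membered ring has only sp³ atoms, so it is not fully conjugated — not aromatic (cyclohexane ring).
The third 6-membered ring has only sp³ atoms, so it is not fully conjugated — not aromatic (cyclohexane ring).
The 5-membered ring with one N–H is fully conjugated (every ring atom contributes a p orbital); 2 ring double bonds (4 π electrons) plus a heteroatom lone pair (2) give 6 π electrons. 6 = 4(1)+2, so it is aromatic (pyrrole).
The 5-membered ring has a continuous p-orbital overlap around the ring; 2 ring double bonds (4 π electrons) plus the carbanion lone pair (2) give 6 π electrons. 6 = 4(1)+2, so it is aromatic (cyclopentadienyl anion).
4 of the 7 rings are aromatic. Total: 4.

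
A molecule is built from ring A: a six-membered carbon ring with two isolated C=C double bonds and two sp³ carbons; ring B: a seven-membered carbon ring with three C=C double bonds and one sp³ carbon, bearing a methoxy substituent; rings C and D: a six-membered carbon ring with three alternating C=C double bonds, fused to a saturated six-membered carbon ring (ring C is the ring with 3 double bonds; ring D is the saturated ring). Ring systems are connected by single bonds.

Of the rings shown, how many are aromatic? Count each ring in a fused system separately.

Ring A has two sp³ carbons, so it is not fully conjugated — not aromatic (1,4-cyclohexadiene).
Ring B has one sp³ carbon, so it is not fully conjugated — not aromatic (cycloheptatriene).
Ring C is fully conjugated (every ring atom contributes a p orbital); 3 ring double bonds give 6 π electrons. Since 6 = 4n+2 (n=1), ring C is aromatic (benzene ring).
Ring D has four sp³ carbons, so it is not fully conjugated — not aromatic (cyclohexane ring).
Aromatic: C. Total: 1.

1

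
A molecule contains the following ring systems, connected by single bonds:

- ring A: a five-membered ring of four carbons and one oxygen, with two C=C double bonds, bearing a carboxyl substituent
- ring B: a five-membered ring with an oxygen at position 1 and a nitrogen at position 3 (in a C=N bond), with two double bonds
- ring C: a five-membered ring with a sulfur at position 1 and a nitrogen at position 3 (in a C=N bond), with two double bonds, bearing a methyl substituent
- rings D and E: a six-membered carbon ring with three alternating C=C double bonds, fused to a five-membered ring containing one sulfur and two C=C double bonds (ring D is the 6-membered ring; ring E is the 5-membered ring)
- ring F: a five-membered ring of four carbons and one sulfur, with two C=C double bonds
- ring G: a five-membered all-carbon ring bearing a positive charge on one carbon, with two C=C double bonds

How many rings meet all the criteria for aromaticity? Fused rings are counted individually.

Ring A is planar and fully conjugated; 2 ring double bonds (4 π electrons) plus a heteroatom lone pair (2) give 6 π electrons. 6 = 4(1)+2, so ring A is aromatic (furan).
Ring B is planar and fully conjugated; 2 ring double bonds (4 π electrons) plus a heteroatom lone pair (2) give 6 π electrons. That satisfies 4n+2 with n=1, so ring B is aromatic (oxazole).
Ring C has a continuous p-orbital overlap around the ring; 2 ring double bonds (4 π electrons) plus a heteroatom lone pair (2) give 6 π electrons. Since 6 = 4n+2 (n=1), ring C is aromatic (thiazole).
Rings D and E form a fused bicyclic system (with one sulfur) with 9 sp² atoms and 10 π electrons from ring double bonds plus a heteroatom lone pair. 10 = 4(2)+2, so the system is aromatic and both rings count as aromatic (benzothiophene).
Ring F has a continuous p-orbital overlap around the ring; 2 ring double bonds (4 π electrons) plus a heteroatom lone pair (2) give 6 π electrons. That satisfies 4n+2 with n=1, so ring F is aromatic (thiophene).
Ring G has only sp² ring atoms; a planar conformation would have a fully conjugated π system of 4 electrons. But 4 = 4(1), which is 4n not 4n+2, so ring G is not aromatic (cyclopentadienyl cation).
Aromatic: A, B, C, D, E, F. Total: 6.

6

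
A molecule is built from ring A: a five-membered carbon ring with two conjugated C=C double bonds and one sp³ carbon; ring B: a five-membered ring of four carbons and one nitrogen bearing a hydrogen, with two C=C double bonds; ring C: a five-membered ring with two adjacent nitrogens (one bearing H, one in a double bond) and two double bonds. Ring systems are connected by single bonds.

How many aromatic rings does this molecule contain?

Ring A has one sp³ carbon, so it is not fully conjugated — not aromatic (cyclopentadiene).
Ring B has a continuous p-orbital overlap around the ring; 2 ring double bonds (4 π electrons) plus a heteroatom lone pair (2) give 6 π electrons. 6 = 4(1)+2, so ring B is aromatic (pyrrole).
Ring C is planar and fully conjugated; 2 ring double bonds (4 π electrons) plus a heteroatom lone pair (2) give 6 π electrons. 6 = 4(1)+2, so ring C is aromatic (pyrazole).
Aromatic: B, C. Total: 2.

2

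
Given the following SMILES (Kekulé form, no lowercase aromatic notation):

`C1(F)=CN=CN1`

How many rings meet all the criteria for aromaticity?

1

The SMILES encodes a five-membered ring with nitrogens at positions 1 and 3 (one bearing H, one in a C=N bond) and two double bonds.
The 5-membered ring with two nitrogens (one N–H, one =N–) is planar and fully conjugated; 2 ring double bonds (4 π electrons) plus a heteroatom lone pair (2) give 6 π electrons. That satisfies 4n+2 with n=1, so it is aromatic (imidazole).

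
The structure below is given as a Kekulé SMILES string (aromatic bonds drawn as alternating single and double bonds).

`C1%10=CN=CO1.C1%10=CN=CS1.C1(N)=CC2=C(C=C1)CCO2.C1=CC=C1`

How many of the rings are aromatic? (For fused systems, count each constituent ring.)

3

The SMILES encodes a five-membered ring with an oxygen at position 1 and a nitrogen at position 3 (in a C=N bond), with two double bonds; a five-membered ring with a sulfur at position 1 and a nitrogen at position 3 (in a C=N bond), with two double bonds; a six-membered carbon ring with three alternating C=C double bonds, fused to a five-membered ring containing one oxygen and two sp³ carbons; a four-membered carbon ring with two alternating C=C double bonds.
The 5-membered ring with one oxygen and one =N– has a continuous p-orbital overlap around the ring; 2 ring double bonds (4 π electrons) plus a heteroatom lone pair (2) give 6 π electrons. That satisfies 4n+2 with n=1, so it is aromatic (oxazole).
The 5-membered ring with one sulfur and one =N– is fully conjugated (every ring atom contributes a p orbital); 2 ring double bonds (4 π electrons) plus a heteroatom lone pair (2) give 6 π electrons. Since 6 = 4n+2 (n=1), it is aromatic (thiazole).
The 6-membered ring has a continuous p-orbital overlap around the ring; 3 ring double bonds give 6 π electrons. That satisfies 4n+2 with n=1, so it is aromatic (benzene ring).
The 5-membered ring with one oxygen has two sp³ carbons, so it is not fully conjugated — not aromatic (oxolane ring).
The 4-membered ring has only sp² ring atoms; a planar conformation would have a fully conjugated π system of 4 electrons. But 4 = 4(1), which is 4n not 4n+2, so it is not aromatic (cyclobutadiene) — cyclobutadiene is antiaromatic and distorts to a rectangle.
3 of the 5 rings are aromatic. Total: 3.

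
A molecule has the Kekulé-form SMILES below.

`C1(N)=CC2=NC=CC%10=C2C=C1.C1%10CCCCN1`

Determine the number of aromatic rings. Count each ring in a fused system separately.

The SMILES encodes two fused six-membered rings, each with three alternating double bonds; one ring is all carbon and the other has one ring nitrogen; a six-membered saturated ring of five carbons and one N–H nitrogen.
The fused 6/6-membered bicyclic (with one nitrogen) is a single π system with 10 sp² atoms and 10 π electrons from ring double bonds. 10 = 4(2)+2, so the system is aromatic and both rings count as aromatic (quinoline).
The 6-membered ring with one N–H has only sp³ atoms, so it is not fully conjugated — not aromatic (piperidine).
2 of the 3 rings are aromatic. Total: 2.

2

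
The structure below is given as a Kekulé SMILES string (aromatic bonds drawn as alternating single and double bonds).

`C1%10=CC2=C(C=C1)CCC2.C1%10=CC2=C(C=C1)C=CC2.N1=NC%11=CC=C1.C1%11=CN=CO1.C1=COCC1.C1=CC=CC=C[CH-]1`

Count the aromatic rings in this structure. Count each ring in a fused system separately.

The SMILES encodes a six-membered carbon ring with three alternating C=C double bonds, fused to a saturated five-membered carbon ring; a six-membered carbon ring with three alternating C=C double bonds, fused to a five-membered carbon ring containing one C=C double bond and one sp³ carbon; a six-membered ring with two adjacent nitrogens and three alternating double bonds; a five-membered ring with an oxygen at position 1 and a nitrogen at position 3 (in a C=N bond), with two double bonds; a five-membered ring of four carbons and one oxygen, with one C=C double bond and two sp³ carbons; a seven-membered all-carbon ring bearing a negative charge on one carbon, with three C=C double bonds.
The 6-membered ring has a continuous p-orbital overlap around the ring; 3 ring double bonds give 6 π electrons. Since 6 = 4n+2 (n=1), it is aromatic (benzene ring).
The 5-membered ring has three sp³ carbons, so it is not fully conjugated — not aromatic (cyclopentane ring).
The second 6-membered ring is planar and fully conjugated; 3 ring double bonds give 6 π electrons. That satisfies 4n+2 with n=1, so it is aromatic (benzene ring).
The second 5-membered ring has one sp³ carbon, so it is not fully conjugated — not aromatic (cyclopentene ring).
The 6-membered ring with two nitrogens (1,2) is fully conjugated (every ring atom contributes a p orbital); 3 ring double bonds give 6 π electrons. Since 6 = 4n+2 (n=1), it is aromatic (pyridazine).
The 5-membered ring with one oxygen and one =N– is planar and fully conjugated; 2 ring double bonds (4 π electrons) plus a heteroatom lone pair (2) give 6 π electrons. Since 6 = 4n+2 (n=1), it is aromatic (oxazole).
The 5-membered ring with one oxygen has two sp³ carbons, so it is not fully conjugated — not aromatic (2,3-dihydrofuran).
The 7-membered ring has only sp² ring atoms; a planar conformation would have a fully conjugated π system of 8 electrons. But 8 = 4(2), which is 4n not 4n+2, so it is not aromatic (cycloheptatrienyl anion).
4 of the 8 rings are aromatic. Total: 4.

4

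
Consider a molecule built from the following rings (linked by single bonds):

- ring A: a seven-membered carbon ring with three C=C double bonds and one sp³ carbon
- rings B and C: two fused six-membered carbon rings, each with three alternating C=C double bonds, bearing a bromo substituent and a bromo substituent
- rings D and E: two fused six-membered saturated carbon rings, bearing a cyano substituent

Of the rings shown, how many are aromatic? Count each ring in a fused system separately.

2

Ring A has one sp³ carbon, so it is not fully conjugated — not aromatic (cycloheptatriene).
Rings B and C form a fused bicyclic system with 10 sp² atoms and 10 π electrons from ring double bonds. 10 = 4(2)+2, so the system is aromatic and both rings count as aromatic (naphthalene).
Ring D has only sp³ atoms, so it is not fully conjugated — not aromatic (cyclohexane ring).
Ring E has only sp³ atoms, so it is not fully conjugated — not aromatic (cyclohexane ring).
Aromatic: B, C. Total: 2.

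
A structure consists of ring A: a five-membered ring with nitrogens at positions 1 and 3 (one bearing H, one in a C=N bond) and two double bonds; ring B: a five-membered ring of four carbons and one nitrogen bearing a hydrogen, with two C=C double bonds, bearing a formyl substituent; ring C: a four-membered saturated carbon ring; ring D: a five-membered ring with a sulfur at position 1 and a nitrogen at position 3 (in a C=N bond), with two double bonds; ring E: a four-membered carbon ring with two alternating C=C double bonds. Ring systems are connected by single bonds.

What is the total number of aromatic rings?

3

Ring A is fully conjugated (every ring atom contributes a p orbital); 2 ring double bonds (4 π electrons) plus a heteroatom lone pair (2) give 6 π electrons. Since 6 = 4n+2 (n=1), ring A is aromatic (imidazole).
Ring B is fully conjugated (every ring atom contributes a p orbital); 2 ring double bonds (4 π electrons) plus a heteroatom lone pair (2) give 6 π electrons. Since 6 = 4n+2 (n=1), ring B is aromatic (pyrrole).
Ring C has only sp³ atoms, so it is not fully conjugated — not aromatic (cyclobutane).
Ring D is planar and fully conjugated; 2 ring double bonds (4 π electrons) plus a heteroatom lone pair (2) give 6 π electrons. 6 = 4(1)+2, so ring D is aromatic (thiazole).
Ring E has only sp² ring atoms; a planar conformation would have a fully conjugated π system of 4 electrons. But 4 = 4(1), which is 4n not 4n+2, so ring E is not aromatic (cyclobutadiene) — cyclobutadiene is antiaromatic and distorts to a rectangle.
Aromatic: A, B, D. Total: 3.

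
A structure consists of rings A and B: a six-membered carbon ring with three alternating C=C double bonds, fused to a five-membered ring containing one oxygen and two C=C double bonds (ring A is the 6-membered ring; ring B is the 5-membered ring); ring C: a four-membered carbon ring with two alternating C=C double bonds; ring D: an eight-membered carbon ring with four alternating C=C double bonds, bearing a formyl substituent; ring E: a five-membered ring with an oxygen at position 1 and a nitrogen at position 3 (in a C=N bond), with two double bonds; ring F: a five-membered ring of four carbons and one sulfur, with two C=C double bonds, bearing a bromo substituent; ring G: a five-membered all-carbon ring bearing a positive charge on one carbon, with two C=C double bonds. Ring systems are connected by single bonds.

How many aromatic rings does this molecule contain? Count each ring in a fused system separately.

Rings A and B form a fused bicyclic system (with one oxygen) with 9 sp² atoms and 10 π electrons from ring double bonds plus a heteroatom lone pair. 10 = 4(2)+2, so the system is aromatic and both rings count as aromatic (benzofuran).
Ring C has only sp² ring atoms; a planar conformation would have a fully conjugated π system of 4 electrons. But 4 = 4(1), which is 4n not 4n+2, so ring C is not aromatic (cyclobutadiene) — cyclobutadiene is antiaromatic and distorts to a rectangle.
Ring D has only sp² ring atoms; a planar conformation would have a fully conjugated π system of 8 electrons. But 8 = 4(2), which is 4n not 4n+2, so ring D is not aromatic (cyclooctatetraene) — cyclooctatetraene distorts into a non-planar tub to avoid antiaromaticity.
Ring E is fully conjugated (every ring atom contributes a p orbital); 2 ring double bonds (4 π electrons) plus a heteroatom lone pair (2) give 6 π electrons. Since 6 = 4n+2 (n=1), ring E is aromatic (oxazole).
Ring F is planar and fully conjugated; 2 ring double bonds (4 π electrons) plus a heteroatom lone pair (2) give 6 π electrons. 6 = 4(1)+2, so ring F is aromatic (thiophene).
Ring G has only sp² ring atoms; a planar conformation would have a fully conjugated π system of 4 electrons. But 4 = 4(1), which is 4n not 4n+2, so ring G is not aromatic (cyclopentadienyl cation).
Aromatic: A, B, E, F. Total: 4.

4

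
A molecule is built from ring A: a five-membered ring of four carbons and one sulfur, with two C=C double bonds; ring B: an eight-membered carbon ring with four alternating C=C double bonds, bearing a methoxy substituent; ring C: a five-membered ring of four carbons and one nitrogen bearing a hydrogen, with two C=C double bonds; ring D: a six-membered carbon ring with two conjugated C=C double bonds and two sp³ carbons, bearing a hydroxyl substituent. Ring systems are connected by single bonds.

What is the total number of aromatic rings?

Ring A is planar and fully conjugated; 2 ring double bonds (4 π electrons) plus a heteroatom lone pair (2) give 6 π electrons. 6 = 4(1)+2, so ring A is aromatic (thiophene).
Ring B has only sp² ring atoms; a planar conformation would have a fully conjugated π system of 8 electrons. But 8 = 4(2), which is 4n not 4n+2, so ring B is not aromatic (cyclooctatetraene) — cyclooctatetraene distorts into a non-planar tub to avoid antiaromaticity.
Ring C has a continuous p-orbital overlap around the ring; 2 ring double bonds (4 π electrons) plus a heteroatom lone pair (2) give 6 π electrons. That satisfies 4n+2 with n=1, so ring C is aromatic (pyrrole).
Ring D has two sp³ carbons, so it is not fully conjugated — not aromatic (1,3-cyclohexadiene).
Aromatic: A, C. Total: 2.

2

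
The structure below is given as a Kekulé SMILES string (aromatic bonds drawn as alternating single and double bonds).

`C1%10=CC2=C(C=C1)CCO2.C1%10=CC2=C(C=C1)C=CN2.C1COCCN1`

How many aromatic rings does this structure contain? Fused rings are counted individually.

3

The SMILES encodes a six-membered carbon ring with three alternating C=C double bonds, fused to a five-membered ring containing one oxygen and two sp³ carbons; a six-membered carbon ring with three alternating C=C double bonds, fused to a five-membered ring containing one N–H nitrogen and two C=C double bonds; a six-membered saturated ring with an oxygen and an N–H nitrogen at positions 1 and 4.
The 6-membered ring has a continuous p-orbital overlap around the ring; 3 ring double bonds give 6 π electrons. 6 = 4(1)+2, so it is aromatic (benzene ring).
The 5-membered ring with one oxygen has two sp³ carbons, so it is not fully conjugated — not aromatic (oxolane ring).
The fused 6/5-membered bicyclic (with one N–H) is a single π system with 9 sp² atoms and 10 π electrons from ring double bonds plus a heteroatom lone pair. 10 = 4(2)+2, so the system is aromatic and both rings count as aromatic (indole).
The 6-membered ring with one oxygen and one N–H (1,4) has only sp³ atoms, so it is not fully conjugated — not aromatic (morpholine).
3 of the 5 rings are aromatic. Total: 3.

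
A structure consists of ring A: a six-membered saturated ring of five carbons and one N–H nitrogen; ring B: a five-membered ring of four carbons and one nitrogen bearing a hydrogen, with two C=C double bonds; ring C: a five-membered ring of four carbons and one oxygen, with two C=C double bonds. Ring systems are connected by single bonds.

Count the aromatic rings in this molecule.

2

Ring A has only sp³ atoms, so it is not fully conjugated — not aromatic (piperidine).
Ring B is fully conjugated (every ring atom contributes a p orbital); 2 ring double bonds (4 π electrons) plus a heteroatom lone pair (2) give 6 π electrons. 6 = 4(1)+2, so ring B is aromatic (pyrrole).
Ring C is fully conjugated (every ring atom contributes a p orbital); 2 ring double bonds (4 π electrons) plus a heteroatom lone pair (2) give 6 π electrons. Since 6 = 4n+2 (n=1), ring C is aromatic (furan).
Aromatic: B, C. Total: 2.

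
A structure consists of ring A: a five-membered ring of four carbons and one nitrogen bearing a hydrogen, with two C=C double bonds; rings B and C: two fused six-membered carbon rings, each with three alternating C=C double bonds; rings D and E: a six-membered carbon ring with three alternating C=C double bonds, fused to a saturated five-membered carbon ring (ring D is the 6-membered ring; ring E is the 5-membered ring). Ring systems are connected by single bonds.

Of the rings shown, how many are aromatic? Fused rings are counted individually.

Ring A is fully conjugated (every ring atom contributes a p orbital); 2 ring double bonds (4 π electrons) plus a heteroatom lone pair (2) give 6 π electrons. Since 6 = 4n+2 (n=1), ring A is aromatic (pyrrole).
Rings B and C form a fused bicyclic system with 10 sp² atoms and 10 π electrons from ring double bonds. 10 = 4(2)+2, so the system is aromatic and both rings count as aromatic (naphthalene).
Ring D has a continuous p-orbital overlap around the ring; 3 ring double bonds give 6 π electrons. Since 6 = 4n+2 (n=1), ring D is aromatic (benzene ring).
Ring E has three sp³ carbons, so it is not fully conjugated — not aromatic (cyclopentane ring).
Aromatic: A, B, C, D. Total: 4.

4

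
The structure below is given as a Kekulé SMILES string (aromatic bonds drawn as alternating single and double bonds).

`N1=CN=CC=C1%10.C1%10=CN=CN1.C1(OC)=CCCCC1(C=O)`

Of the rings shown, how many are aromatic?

2

The SMILES encodes a six-membered ring with nitrogens at positions 1 and 3 and three alternating double bonds; a five-membered ring with nitrogens at positions 1 and 3 (one bearing H, one in a C=N bond) and two double bonds; a six-membered carbon ring with one C=C double bond.
The 6-membered ring with two nitrogens (1,3) is fully conjugated (every ring atom contributes a p orbital); 3 ring double bonds give 6 π electrons. That satisfies 4n+2 with n=1, so it is aromatic (pyrimidine).
The 5-membered ring with two nitrogens (one N–H, one =N–) has a continuous p-orbital overlap around the ring; 2 ring double bonds (4 π electrons) plus a heteroatom lone pair (2) give 6 π electrons. 6 = 4(1)+2, so it is aromatic (imidazole).
The 6-membered ring has four sp³ carbons, so it is not fully conjugated — not aromatic (cyclohexene).
2 of the 3 rings are aromatic. Total: 2.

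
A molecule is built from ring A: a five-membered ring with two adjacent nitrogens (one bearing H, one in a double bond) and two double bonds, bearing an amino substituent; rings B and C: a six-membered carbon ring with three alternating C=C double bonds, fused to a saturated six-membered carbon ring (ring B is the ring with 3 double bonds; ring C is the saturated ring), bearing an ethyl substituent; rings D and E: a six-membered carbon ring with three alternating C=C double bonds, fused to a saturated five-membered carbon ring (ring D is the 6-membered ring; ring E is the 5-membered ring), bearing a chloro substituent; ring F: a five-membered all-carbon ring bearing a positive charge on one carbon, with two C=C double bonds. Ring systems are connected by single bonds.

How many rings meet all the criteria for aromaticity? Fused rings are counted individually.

3

Ring A is planar and fully conjugated; 2 ring double bonds (4 π electrons) plus a heteroatom lone pair (2) give 6 π electrons. That satisfies 4n+2 with n=1, so ring A is aromatic (pyrazole).
Ring B is fully conjugated (every ring atom contributes a p orbital); 3 ring double bonds give 6 π electrons. That satisfies 4n+2 with n=1, so ring B is aromatic (benzene ring).
Ring C has four sp³ carbons, so it is not fully conjugated — not aromatic (cyclohexane ring).
Ring D is planar and fully conjugated; 3 ring double bonds give 6 π electrons. Since 6 = 4n+2 (n=1), ring D is aromatic (benzene ring).
Ring E has three sp³ carbons, so it is not fully conjugated — not aromatic (cyclopentane ring).
Ring F has only sp² ring atoms; a planar conformation would have a fully conjugated π system of 4 electrons. But 4 = 4(1), which is 4n not 4n+2, so ring F is not aromatic (cyclopentadienyl cation).
Aromatic: A, B, D. Total: 3.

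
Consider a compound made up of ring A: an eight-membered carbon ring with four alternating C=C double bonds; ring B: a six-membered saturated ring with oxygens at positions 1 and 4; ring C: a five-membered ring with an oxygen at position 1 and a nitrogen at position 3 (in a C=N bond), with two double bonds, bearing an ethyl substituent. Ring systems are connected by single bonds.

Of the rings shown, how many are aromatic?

Ring A has only sp² ring atoms; a planar conformation would have a fully conjugated π system of 8 electrons. But 8 = 4(2), which is 4n not 4n+2, so ring A is not aromatic (cyclooctatetraene) — cyclooctatetraene distorts into a non-planar tub to avoid antiaromaticity.
Ring B has only sp³ atoms, so it is not fully conjugated — not aromatic (1,4-dioxane).
Ring C is fully conjugated (every ring atom contributes a p orbital); 2 ring double bonds (4 π electrons) plus a heteroatom lone pair (2) give 6 π electrons. Since 6 = 4n+2 (n=1), ring C is aromatic (oxazole).
Aromatic: C. Total: 1.

1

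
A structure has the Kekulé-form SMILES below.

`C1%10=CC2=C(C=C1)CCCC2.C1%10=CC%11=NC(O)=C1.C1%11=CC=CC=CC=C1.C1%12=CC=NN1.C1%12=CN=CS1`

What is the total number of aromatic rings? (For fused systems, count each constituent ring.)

4

The SMILES encodes a six-membered carbon ring with three alternating C=C double bonds, fused to a saturated six-membered carbon ring; a six-membered ring of five carbons and one nitrogen with three alternating double bonds; an eight-membered carbon ring with four alternating C=C double bonds; a five-membered ring with two adjacent nitrogens (one bearing H, one in a double bond) and two double bonds; a five-membered ring with a sulfur at position 1 and a nitrogen at position 3 (in a C=N bond), with two double bonds.
The 6-membered ring is planar and fully conjugated; 3 ring double bonds give 6 π electrons. Since 6 = 4n+2 (n=1), it is aromatic (benzene ring).
The second 6-membered ring has four sp³ carbons, so it is not fully conjugated — not aromatic (cyclohexane ring).
The 6-membered ring with one nitrogen is fully conjugated (every ring atom contributes a p orbital); 3 ring double bonds give 6 π electrons. That satisfies 4n+2 with n=1, so it is aromatic (pyridine).
The 8-membered ring has only sp² ring atoms; a planar conformation would have a fully conjugated π system of 8 electrons. But 8 = 4(2), which is 4n not 4n+2, so it is not aromatic (cyclooctatetraene) — cyclooctatetraene distorts into a non-planar tub to avoid antiaromaticity.
The 5-membered ring with two adjacent nitrogens (one N–H, one =N–) is fully conjugated (every ring atom contributes a p orbital); 2 ring double bonds (4 π electrons) plus a heteroatom lone pair (2) give 6 π electrons. Since 6 = 4n+2 (n=1), it is aromatic (pyrazole).
The 5-membered ring with one sulfur and one =N– has a continuous p-orbital overlap around the ring; 2 ring double bonds (4 π electrons) plus a heteroatom lone pair (2) give 6 π electrons. That satisfies 4n+2 with n=1, so it is aromatic (thiazole).
4 of the 6 rings are aromatic. Total: 4.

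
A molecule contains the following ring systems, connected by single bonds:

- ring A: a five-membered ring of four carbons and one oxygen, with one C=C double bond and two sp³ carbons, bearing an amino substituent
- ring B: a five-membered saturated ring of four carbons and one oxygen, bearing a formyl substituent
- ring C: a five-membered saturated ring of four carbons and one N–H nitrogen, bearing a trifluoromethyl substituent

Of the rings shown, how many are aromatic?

0

Ring A has two sp³ carbons, so it is not fully conjugated — not aromatic (2,3-dihydrofuran).
Ring B has only sp³ atoms, so it is not fully conjugated — not aromatic (tetrahydrofuran).
Ring C has only sp³ atoms, so it is not fully conjugated — not aromatic (pyrrolidine).
No ring is aromatic. Total: 0.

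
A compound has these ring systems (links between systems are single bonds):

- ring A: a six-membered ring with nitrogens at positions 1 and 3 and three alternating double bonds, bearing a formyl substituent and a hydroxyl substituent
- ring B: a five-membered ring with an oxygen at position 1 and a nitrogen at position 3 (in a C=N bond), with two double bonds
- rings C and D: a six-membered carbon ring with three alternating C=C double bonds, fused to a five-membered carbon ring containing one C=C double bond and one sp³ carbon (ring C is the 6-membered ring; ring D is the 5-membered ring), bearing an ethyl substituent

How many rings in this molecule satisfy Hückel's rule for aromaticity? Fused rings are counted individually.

Ring A is planar and fully conjugated; 3 ring double bonds give 6 π electrons. 6 = 4(1)+2, so ring A is aromatic (pyrimidine).
Ring B has a continuous p-orbital overlap around the ring; 2 ring double bonds (4 π electrons) plus a heteroatom lone pair (2) give 6 π electrons. 6 = 4(1)+2, so ring B is aromatic (oxazole).
Ring C is fully conjugated (every ring atom contributes a p orbital); 3 ring double bonds give 6 π electrons. Since 6 = 4n+2 (n=1), ring C is aromatic (benzene ring).
Ring D has one sp³ carbon, so it is not fully conjugated — not aromatic (cyclopentene ring).
Aromatic: A, B, C. Total: 3.

3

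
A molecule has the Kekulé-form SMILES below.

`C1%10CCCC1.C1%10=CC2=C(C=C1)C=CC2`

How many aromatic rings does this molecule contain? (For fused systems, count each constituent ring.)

1

The SMILES encodes a five-membered saturated carbon ring; a six-membered carbon ring with three alternating C=C double bonds, fused to a five-membered carbon ring containing one C=C double bond and one sp³ carbon.
The 5-membered ring has only sp³ atoms, so it is not fully conjugated — not aromatic (cyclopentane).
The 6-membered ring has a continuous p-orbital overlap around the ring; 3 ring double bonds give 6 π electrons. Since 6 = 4n+2 (n=1), it is aromatic (benzene ring).
The second 5-membered ring has one sp³ carbon, so it is not fully conjugated — not aromatic (cyclopentene ring).
1 of the 3 rings is aromatic. Total: 1.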